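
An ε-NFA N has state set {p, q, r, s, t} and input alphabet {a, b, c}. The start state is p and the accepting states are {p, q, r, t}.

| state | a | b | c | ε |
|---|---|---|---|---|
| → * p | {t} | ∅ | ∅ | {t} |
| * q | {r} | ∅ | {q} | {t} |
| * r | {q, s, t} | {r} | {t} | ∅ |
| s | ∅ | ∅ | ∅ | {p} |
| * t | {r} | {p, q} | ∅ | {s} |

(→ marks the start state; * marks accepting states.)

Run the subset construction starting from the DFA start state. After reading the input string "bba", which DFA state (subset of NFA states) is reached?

Start: {p, s, t}.
δ(p,b) = ∅; δ(s,b) = ∅; δ(t,b) = {p, q}.
Union: {p, q}.
ε-closure gives {p, q, s, t}.
After b: {p, q, s, t}.
δ(p,b) = ∅; δ(q,b) = ∅; δ(s,b) = ∅; δ(t,b) = {p, q}.
Union: {p, q}.
ε-closure gives {p, q, s, t}.
After b: {p, q, s, t}.
δ(p,a) = {t}; δ(q,a) = {r}; δ(s,a) = ∅; δ(t,a) = {r}.
Union: {r, t}.
ε-closure gives {p, r, s, t}.
After a: {p, r, s, t}.

{p, r, s, t}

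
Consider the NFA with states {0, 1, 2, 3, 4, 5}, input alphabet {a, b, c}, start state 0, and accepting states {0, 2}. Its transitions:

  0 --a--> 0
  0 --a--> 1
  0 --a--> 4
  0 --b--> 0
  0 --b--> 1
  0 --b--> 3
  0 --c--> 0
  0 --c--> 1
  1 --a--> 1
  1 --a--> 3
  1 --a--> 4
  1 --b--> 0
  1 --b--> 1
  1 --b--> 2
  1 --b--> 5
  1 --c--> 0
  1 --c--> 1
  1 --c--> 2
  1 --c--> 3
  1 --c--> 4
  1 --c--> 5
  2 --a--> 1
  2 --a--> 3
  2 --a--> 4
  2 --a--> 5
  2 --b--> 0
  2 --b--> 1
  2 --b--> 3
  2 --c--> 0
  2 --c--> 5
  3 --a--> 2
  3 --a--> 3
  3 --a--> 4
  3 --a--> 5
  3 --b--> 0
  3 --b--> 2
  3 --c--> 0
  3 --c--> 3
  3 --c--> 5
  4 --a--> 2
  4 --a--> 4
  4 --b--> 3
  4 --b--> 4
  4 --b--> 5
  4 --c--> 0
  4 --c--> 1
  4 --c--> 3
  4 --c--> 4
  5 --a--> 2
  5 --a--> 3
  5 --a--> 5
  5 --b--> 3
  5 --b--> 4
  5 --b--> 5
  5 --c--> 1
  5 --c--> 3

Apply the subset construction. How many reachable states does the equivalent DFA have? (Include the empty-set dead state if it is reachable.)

8

Start state of the DFA: {0}.
{0} --a--> {0, 1, 4}  [new]
{0} --b--> {0, 1, 3}  [new]
{0} --c--> {0, 1}  [new]
{0, 1, 4} --a--> {0, 1, 2, 3, 4}  [new]
{0, 1, 4} --b--> {0, 1, 2, 3, 4, 5}  [new]
{0, 1, 4} --c--> {0, 1, 2, 3, 4, 5}  [seen]
{0, 1, 3} --a--> {0, 1, 2, 3, 4, 5}  [seen]
{0, 1, 3} --b--> {0, 1, 2, 3, 5}  [new]
{0, 1, 3} --c--> {0, 1, 2, 3, 4, 5}  [seen]
{0, 1} --a--> {0, 1, 3, 4}  [new]
{0, 1} --b--> {0, 1, 2, 3, 5}  [seen]
{0, 1} --c--> {0, 1, 2, 3, 4, 5}  [seen]
{0, 1, 2, 3, 4} --a--> {0, 1, 2, 3, 4, 5}  [seen]
{0, 1, 2, 3, 4} --b--> {0, 1, 2, 3, 4, 5}  [seen]
{0, 1, 2, 3, 4} --c--> {0, 1, 2, 3, 4, 5}  [seen]
{0, 1, 2, 3, 4, 5} --a--> {0, 1, 2, 3, 4, 5}  [seen]
{0, 1, 2, 3, 4, 5} --b--> {0, 1, 2, 3, 4, 5}  [seen]
{0, 1, 2, 3, 4, 5} --c--> {0, 1, 2, 3, 4, 5}  [seen]
{0, 1, 2, 3, 5} --a--> {0, 1, 2, 3, 4, 5}  [seen]
{0, 1, 2, 3, 5} --b--> {0, 1, 2, 3, 4, 5}  [seen]
{0, 1, 2, 3, 5} --c--> {0, 1, 2, 3, 4, 5}  [seen]
{0, 1, 3, 4} --a--> {0, 1, 2, 3, 4, 5}  [seen]
{0, 1, 3, 4} --b--> {0, 1, 2, 3, 4, 5}  [seen]
{0, 1, 3, 4} --c--> {0, 1, 2, 3, 4, 5}  [seen]
Reachable DFA states: {0}, {0, 1, 4}, {0, 1, 3}, {0, 1}, {0, 1, 2, 3, 4}, {0, 1, 2, 3, 4, 5}, {0, 1, 2, 3, 5}, {0, 1, 3, 4}.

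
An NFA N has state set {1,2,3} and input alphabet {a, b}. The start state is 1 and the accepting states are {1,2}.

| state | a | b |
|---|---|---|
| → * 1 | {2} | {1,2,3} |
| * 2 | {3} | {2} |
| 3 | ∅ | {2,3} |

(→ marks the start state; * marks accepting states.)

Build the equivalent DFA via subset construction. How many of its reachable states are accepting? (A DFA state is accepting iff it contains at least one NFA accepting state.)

4

Start state of the DFA: {1}.
{1} --a--> {2}  [new]
{1} --b--> {1,2,3}  [new]
{2} --a--> {3}  [new]
{2} --b--> {2}  [seen]
{1,2,3} --a--> {2,3}  [new]
{1,2,3} --b--> {1,2,3}  [seen]
{3} --a--> ∅  [new]
{3} --b--> {2,3}  [seen]
{2,3} --a--> {3}  [seen]
{2,3} --b--> {2,3}  [seen]
∅ --a--> ∅  [seen]
∅ --b--> ∅  [seen]
Reachable DFA states: {1}, {2}, {1,2,3}, {3}, {2,3}, ∅.
Accepting DFA states (contain an NFA accepting state): {1}, {2}, {1,2,3}, {2,3}.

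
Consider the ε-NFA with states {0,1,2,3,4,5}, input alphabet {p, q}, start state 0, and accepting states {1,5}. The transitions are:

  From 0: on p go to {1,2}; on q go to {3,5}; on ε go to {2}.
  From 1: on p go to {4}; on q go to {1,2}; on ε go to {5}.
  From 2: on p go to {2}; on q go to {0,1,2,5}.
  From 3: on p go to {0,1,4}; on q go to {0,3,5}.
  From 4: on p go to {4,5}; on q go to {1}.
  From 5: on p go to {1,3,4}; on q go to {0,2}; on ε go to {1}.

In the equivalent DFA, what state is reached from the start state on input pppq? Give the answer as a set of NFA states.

Start: {0,2}.
δ(0,p) = {1,2}; δ(2,p) = {2}.
Union: {1,2}.
ε-closure gives {1,2,5}.
After p: {1,2,5}.
δ(1,p) = {4}; δ(2,p) = {2}; δ(5,p) = {1,3,4}.
Union: {1,2,3,4}.
ε-closure gives {1,2,3,4,5}.
After p: {1,2,3,4,5}.
δ(1,p) = {4}; δ(2,p) = {2}; δ(3,p) = {0,1,4}; δ(4,p) = {4,5}; δ(5,p) = {1,3,4}.
Union: {0,1,2,3,4,5}.
After p: {0,1,2,3,4,5}.
δ(0,q) = {3,5}; δ(1,q) = {1,2}; δ(2,q) = {0,1,2,5}; δ(3,q) = {0,3,5}; δ(4,q) = {1}; δ(5,q) = {0,2}.
Union: {0,1,2,3,5}.
After q: {0,1,2,3,5}.

{0,1,2,3,5}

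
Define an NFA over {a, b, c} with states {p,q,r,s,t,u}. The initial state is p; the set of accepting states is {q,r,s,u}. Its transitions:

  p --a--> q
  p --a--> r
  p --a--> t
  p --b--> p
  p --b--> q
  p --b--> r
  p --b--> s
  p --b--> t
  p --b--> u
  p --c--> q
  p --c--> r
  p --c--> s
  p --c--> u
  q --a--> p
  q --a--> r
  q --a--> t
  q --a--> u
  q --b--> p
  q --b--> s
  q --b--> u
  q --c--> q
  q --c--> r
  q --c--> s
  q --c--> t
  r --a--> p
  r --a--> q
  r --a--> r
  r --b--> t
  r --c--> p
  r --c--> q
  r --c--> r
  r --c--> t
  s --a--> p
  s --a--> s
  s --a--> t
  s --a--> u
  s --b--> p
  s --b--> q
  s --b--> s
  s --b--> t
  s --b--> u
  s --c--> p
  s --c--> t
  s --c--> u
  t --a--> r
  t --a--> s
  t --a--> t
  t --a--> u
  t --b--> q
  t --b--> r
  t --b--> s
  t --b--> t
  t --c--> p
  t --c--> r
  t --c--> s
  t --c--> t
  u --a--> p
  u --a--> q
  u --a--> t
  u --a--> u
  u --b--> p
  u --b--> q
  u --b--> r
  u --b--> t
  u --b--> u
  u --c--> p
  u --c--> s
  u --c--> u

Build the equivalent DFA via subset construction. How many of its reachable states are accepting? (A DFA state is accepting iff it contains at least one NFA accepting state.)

4

Start state of the DFA: {p}.
{p} --a--> {q,r,t}  [new]
{p} --b--> {p,q,r,s,t,u}  [new]
{p} --c--> {q,r,s,u}  [new]
{q,r,t} --a--> {p,q,r,s,t,u}  [seen]
{q,r,t} --b--> {p,q,r,s,t,u}  [seen]
{q,r,t} --c--> {p,q,r,s,t}  [new]
{p,q,r,s,t,u} --a--> {p,q,r,s,t,u}  [seen]
{p,q,r,s,t,u} --b--> {p,q,r,s,t,u}  [seen]
{p,q,r,s,t,u} --c--> {p,q,r,s,t,u}  [seen]
{q,r,s,u} --a--> {p,q,r,s,t,u}  [seen]
{q,r,s,u} --b--> {p,q,r,s,t,u}  [seen]
{q,r,s,u} --c--> {p,q,r,s,t,u}  [seen]
{p,q,r,s,t} --a--> {p,q,r,s,t,u}  [seen]
{p,q,r,s,t} --b--> {p,q,r,s,t,u}  [seen]
{p,q,r,s,t} --c--> {p,q,r,s,t,u}  [seen]
Reachable DFA states: {p}, {q,r,t}, {p,q,r,s,t,u}, {q,r,s,u}, {p,q,r,s,t}.
Accepting DFA states (contain an NFA accepting state): {q,r,t}, {p,q,r,s,t,u}, {q,r,s,u}, {p,q,r,s,t}.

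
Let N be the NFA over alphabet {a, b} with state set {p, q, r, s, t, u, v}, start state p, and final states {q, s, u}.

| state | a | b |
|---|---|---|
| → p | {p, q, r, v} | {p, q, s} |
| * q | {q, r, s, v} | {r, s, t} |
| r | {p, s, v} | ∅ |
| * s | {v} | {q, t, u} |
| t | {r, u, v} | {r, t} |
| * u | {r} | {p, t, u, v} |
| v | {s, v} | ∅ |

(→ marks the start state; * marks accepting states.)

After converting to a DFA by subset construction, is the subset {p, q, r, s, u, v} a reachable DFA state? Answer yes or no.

yes

Start state of the DFA: {p}.
{p} --a--> {p, q, r, v}  [new]
{p} --b--> {p, q, s}  [new]
{p, q, r, v} --a--> {p, q, r, s, v}  [new]
{p, q, r, v} --b--> {p, q, r, s, t}  [new]
{p, q, s} --a--> {p, q, r, s, v}  [seen]
{p, q, s} --b--> {p, q, r, s, t, u}  [new]
{p, q, r, s, v} --a--> {p, q, r, s, v}  [seen]
{p, q, r, s, v} --b--> {p, q, r, s, t, u}  [seen]
{p, q, r, s, t} --a--> {p, q, r, s, u, v}  [new]
{p, q, r, s, t} --b--> {p, q, r, s, t, u}  [seen]
{p, q, r, s, t, u} --a--> {p, q, r, s, u, v}  [seen]
{p, q, r, s, t, u} --b--> {p, q, r, s, t, u, v}  [new]
{p, q, r, s, u, v} --a--> {p, q, r, s, v}  [seen]
{p, q, r, s, u, v} --b--> {p, q, r, s, t, u, v}  [seen]
{p, q, r, s, t, u, v} --a--> {p, q, r, s, u, v}  [seen]
{p, q, r, s, t, u, v} --b--> {p, q, r, s, t, u, v}  [seen]
Reachable DFA states: {p}, {p, q, r, v}, {p, q, s}, {p, q, r, s, v}, {p, q, r, s, t}, {p, q, r, s, t, u}, {p, q, r, s, u, v}, {p, q, r, s, t, u, v}.
{p, q, r, s, u, v} is among them.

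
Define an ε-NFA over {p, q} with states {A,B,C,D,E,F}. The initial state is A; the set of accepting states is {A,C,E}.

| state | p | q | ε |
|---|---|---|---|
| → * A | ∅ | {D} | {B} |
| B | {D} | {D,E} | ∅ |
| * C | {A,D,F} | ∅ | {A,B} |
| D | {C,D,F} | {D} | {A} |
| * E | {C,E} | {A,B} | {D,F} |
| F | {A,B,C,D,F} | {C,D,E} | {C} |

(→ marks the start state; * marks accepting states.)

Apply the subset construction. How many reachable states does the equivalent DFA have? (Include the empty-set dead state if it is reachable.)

4

Start state of the DFA: {A,B} (ε-closure of the NFA start).
{A,B} --p--> {A,B,D}  [new]
{A,B} --q--> {A,B,C,D,E,F}  [new]
{A,B,D} --p--> {A,B,C,D,F}  [new]
{A,B,D} --q--> {A,B,C,D,E,F}  [seen]
{A,B,C,D,E,F} --p--> {A,B,C,D,E,F}  [seen]
{A,B,C,D,E,F} --q--> {A,B,C,D,E,F}  [seen]
{A,B,C,D,F} --p--> {A,B,C,D,F}  [seen]
{A,B,C,D,F} --q--> {A,B,C,D,E,F}  [seen]
Reachable DFA states: {A,B}, {A,B,D}, {A,B,C,D,E,F}, {A,B,C,D,F}.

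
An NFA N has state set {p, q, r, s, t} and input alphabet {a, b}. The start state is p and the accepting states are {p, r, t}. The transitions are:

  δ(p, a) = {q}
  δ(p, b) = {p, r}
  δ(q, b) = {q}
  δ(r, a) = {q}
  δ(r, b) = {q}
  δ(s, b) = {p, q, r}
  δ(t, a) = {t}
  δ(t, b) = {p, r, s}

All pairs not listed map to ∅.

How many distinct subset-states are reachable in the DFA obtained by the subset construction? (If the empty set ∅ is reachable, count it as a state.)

Start state of the DFA: {p}.
{p} --a--> {q}  [new]
{p} --b--> {p, r}  [new]
{q} --a--> ∅  [new]
{q} --b--> {q}  [seen]
{p, r} --a--> {q}  [seen]
{p, r} --b--> {p, q, r}  [new]
∅ --a--> ∅  [seen]
∅ --b--> ∅  [seen]
{p, q, r} --a--> {q}  [seen]
{p, q, r} --b--> {p, q, r}  [seen]
Reachable DFA states: {p}, {q}, {p, r}, ∅, {p, q, r}.

5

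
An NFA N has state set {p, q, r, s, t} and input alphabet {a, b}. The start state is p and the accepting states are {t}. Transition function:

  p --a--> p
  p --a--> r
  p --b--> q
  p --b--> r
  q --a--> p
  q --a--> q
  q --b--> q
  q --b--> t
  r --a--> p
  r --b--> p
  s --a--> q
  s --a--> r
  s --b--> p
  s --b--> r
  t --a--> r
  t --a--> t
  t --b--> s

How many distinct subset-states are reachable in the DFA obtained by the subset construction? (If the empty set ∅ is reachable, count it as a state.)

Start state of the DFA: {p}.
{p} --a--> {p, r}  [new]
{p} --b--> {q, r}  [new]
{p, r} --a--> {p, r}  [seen]
{p, r} --b--> {p, q, r}  [new]
{q, r} --a--> {p, q}  [new]
{q, r} --b--> {p, q, t}  [new]
{p, q, r} --a--> {p, q, r}  [seen]
{p, q, r} --b--> {p, q, r, t}  [new]
{p, q} --a--> {p, q, r}  [seen]
{p, q} --b--> {q, r, t}  [new]
{p, q, t} --a--> {p, q, r, t}  [seen]
{p, q, t} --b--> {q, r, s, t}  [new]
{p, q, r, t} --a--> {p, q, r, t}  [seen]
{p, q, r, t} --b--> {p, q, r, s, t}  [new]
{q, r, t} --a--> {p, q, r, t}  [seen]
{q, r, t} --b--> {p, q, s, t}  [new]
{q, r, s, t} --a--> {p, q, r, t}  [seen]
{q, r, s, t} --b--> {p, q, r, s, t}  [seen]
{p, q, r, s, t} --a--> {p, q, r, t}  [seen]
{p, q, r, s, t} --b--> {p, q, r, s, t}  [seen]
{p, q, s, t} --a--> {p, q, r, t}  [seen]
{p, q, s, t} --b--> {p, q, r, s, t}  [seen]
Reachable DFA states: {p}, {p, r}, {q, r}, {p, q, r}, {p, q}, {p, q, t}, {p, q, r, t}, {q, r, t}, {q, r, s, t}, {p, q, r, s, t}, {p, q, s, t}.

11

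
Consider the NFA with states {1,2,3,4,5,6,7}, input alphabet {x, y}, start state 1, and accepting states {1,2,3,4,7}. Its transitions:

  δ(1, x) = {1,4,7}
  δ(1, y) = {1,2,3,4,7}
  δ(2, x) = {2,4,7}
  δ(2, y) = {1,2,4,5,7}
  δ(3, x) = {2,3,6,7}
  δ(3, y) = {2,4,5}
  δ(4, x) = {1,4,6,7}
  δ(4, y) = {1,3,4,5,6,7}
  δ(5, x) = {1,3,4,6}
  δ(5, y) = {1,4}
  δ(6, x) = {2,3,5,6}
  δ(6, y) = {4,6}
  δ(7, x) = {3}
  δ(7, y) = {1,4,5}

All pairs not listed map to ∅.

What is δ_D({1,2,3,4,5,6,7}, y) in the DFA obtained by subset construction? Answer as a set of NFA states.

{1,2,3,4,5,6,7}

δ(1,y) = {1,2,3,4,7}; δ(2,y) = {1,2,4,5,7}; δ(3,y) = {2,4,5}; δ(4,y) = {1,3,4,5,6,7}; δ(5,y) = {1,4}; δ(6,y) = {4,6}; δ(7,y) = {1,4,5}.
Union: {1,2,3,4,5,6,7}.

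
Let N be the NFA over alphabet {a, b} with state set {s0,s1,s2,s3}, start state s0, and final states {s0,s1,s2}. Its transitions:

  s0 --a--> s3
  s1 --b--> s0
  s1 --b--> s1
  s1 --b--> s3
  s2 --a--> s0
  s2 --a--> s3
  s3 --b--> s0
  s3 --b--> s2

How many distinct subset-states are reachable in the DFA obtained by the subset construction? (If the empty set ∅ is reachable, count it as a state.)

5

Start state of the DFA: {s0}.
{s0} --a--> {s3}  [new]
{s0} --b--> ∅  [new]
{s3} --a--> ∅  [seen]
{s3} --b--> {s0,s2}  [new]
∅ --a--> ∅  [seen]
∅ --b--> ∅  [seen]
{s0,s2} --a--> {s0,s3}  [new]
{s0,s2} --b--> ∅  [seen]
{s0,s3} --a--> {s3}  [seen]
{s0,s3} --b--> {s0,s2}  [seen]
Reachable DFA states: {s0}, {s3}, ∅, {s0,s2}, {s0,s3}.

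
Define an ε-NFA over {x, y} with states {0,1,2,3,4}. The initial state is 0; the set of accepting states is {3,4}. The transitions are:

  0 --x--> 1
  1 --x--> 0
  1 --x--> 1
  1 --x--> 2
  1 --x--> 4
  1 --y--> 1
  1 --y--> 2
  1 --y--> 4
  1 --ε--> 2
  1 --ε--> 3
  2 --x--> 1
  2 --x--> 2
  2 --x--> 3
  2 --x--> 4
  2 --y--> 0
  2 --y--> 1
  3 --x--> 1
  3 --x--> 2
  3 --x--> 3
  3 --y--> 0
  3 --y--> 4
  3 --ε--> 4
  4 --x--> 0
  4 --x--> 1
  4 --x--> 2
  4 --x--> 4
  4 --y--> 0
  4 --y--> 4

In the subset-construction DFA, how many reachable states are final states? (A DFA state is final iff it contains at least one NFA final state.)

2

Start state of the DFA: {0} (ε-closure of the NFA start).
{0} --x--> {1,2,3,4}  [new]
{0} --y--> ∅  [new]
{1,2,3,4} --x--> {0,1,2,3,4}  [new]
{1,2,3,4} --y--> {0,1,2,3,4}  [seen]
∅ --x--> ∅  [seen]
∅ --y--> ∅  [seen]
{0,1,2,3,4} --x--> {0,1,2,3,4}  [seen]
{0,1,2,3,4} --y--> {0,1,2,3,4}  [seen]
Reachable DFA states: {0}, {1,2,3,4}, ∅, {0,1,2,3,4}.
Accepting DFA states (contain an NFA accepting state): {1,2,3,4}, {0,1,2,3,4}.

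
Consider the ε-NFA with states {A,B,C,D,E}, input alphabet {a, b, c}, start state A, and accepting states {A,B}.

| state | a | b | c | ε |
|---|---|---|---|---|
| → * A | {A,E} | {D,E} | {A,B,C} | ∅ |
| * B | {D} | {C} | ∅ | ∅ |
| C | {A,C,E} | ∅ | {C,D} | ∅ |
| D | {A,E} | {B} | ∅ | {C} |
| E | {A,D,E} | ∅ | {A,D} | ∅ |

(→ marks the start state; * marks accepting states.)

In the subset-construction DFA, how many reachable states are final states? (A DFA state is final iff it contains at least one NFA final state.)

Start state of the DFA: {A} (ε-closure of the NFA start).
{A} --a--> {A,E}  [new]
{A} --b--> {C,D,E}  [new]
{A} --c--> {A,B,C}  [new]
{A,E} --a--> {A,C,D,E}  [new]
{A,E} --b--> {C,D,E}  [seen]
{A,E} --c--> {A,B,C,D}  [new]
{C,D,E} --a--> {A,C,D,E}  [seen]
{C,D,E} --b--> {B}  [new]
{C,D,E} --c--> {A,C,D}  [new]
{A,B,C} --a--> {A,C,D,E}  [seen]
{A,B,C} --b--> {C,D,E}  [seen]
{A,B,C} --c--> {A,B,C,D}  [seen]
{A,C,D,E} --a--> {A,C,D,E}  [seen]
{A,C,D,E} --b--> {B,C,D,E}  [new]
{A,C,D,E} --c--> {A,B,C,D}  [seen]
{A,B,C,D} --a--> {A,C,D,E}  [seen]
{A,B,C,D} --b--> {B,C,D,E}  [seen]
{A,B,C,D} --c--> {A,B,C,D}  [seen]
{B} --a--> {C,D}  [new]
{B} --b--> {C}  [new]
{B} --c--> ∅  [new]
{A,C,D} --a--> {A,C,E}  [new]
{A,C,D} --b--> {B,C,D,E}  [seen]
{A,C,D} --c--> {A,B,C,D}  [seen]
{B,C,D,E} --a--> {A,C,D,E}  [seen]
{B,C,D,E} --b--> {B,C}  [new]
{B,C,D,E} --c--> {A,C,D}  [seen]
{C,D} --a--> {A,C,E}  [seen]
{C,D} --b--> {B}  [seen]
{C,D} --c--> {C,D}  [seen]
{C} --a--> {A,C,E}  [seen]
{C} --b--> ∅  [seen]
{C} --c--> {C,D}  [seen]
∅ --a--> ∅  [seen]
∅ --b--> ∅  [seen]
∅ --c--> ∅  [seen]
{A,C,E} --a--> {A,C,D,E}  [seen]
{A,C,E} --b--> {C,D,E}  [seen]
{A,C,E} --c--> {A,B,C,D}  [seen]
{B,C} --a--> {A,C,D,E}  [seen]
{B,C} --b--> {C}  [seen]
{B,C} --c--> {C,D}  [seen]
Reachable DFA states: {A}, {A,E}, {C,D,E}, {A,B,C}, {A,C,D,E}, {A,B,C,D}, {B}, {A,C,D}, {B,C,D,E}, {C,D}, {C}, ∅, {A,C,E}, {B,C}.
Accepting DFA states (contain an NFA accepting state): {A}, {A,E}, {A,B,C}, {A,C,D,E}, {A,B,C,D}, {B}, {A,C,D}, {B,C,D,E}, {A,C,E}, {B,C}.

10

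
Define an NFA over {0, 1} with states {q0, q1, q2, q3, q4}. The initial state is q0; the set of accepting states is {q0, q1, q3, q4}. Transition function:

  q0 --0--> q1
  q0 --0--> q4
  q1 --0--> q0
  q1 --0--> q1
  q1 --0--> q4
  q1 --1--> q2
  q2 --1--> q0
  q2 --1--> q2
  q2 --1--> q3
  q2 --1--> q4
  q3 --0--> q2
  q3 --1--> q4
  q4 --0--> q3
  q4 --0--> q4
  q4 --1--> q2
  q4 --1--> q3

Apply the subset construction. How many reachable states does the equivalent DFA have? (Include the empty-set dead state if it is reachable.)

10

Start state of the DFA: {q0}.
{q0} --0--> {q1, q4}  [new]
{q0} --1--> ∅  [new]
{q1, q4} --0--> {q0, q1, q3, q4}  [new]
{q1, q4} --1--> {q2, q3}  [new]
∅ --0--> ∅  [seen]
∅ --1--> ∅  [seen]
{q0, q1, q3, q4} --0--> {q0, q1, q2, q3, q4}  [new]
{q0, q1, q3, q4} --1--> {q2, q3, q4}  [new]
{q2, q3} --0--> {q2}  [new]
{q2, q3} --1--> {q0, q2, q3, q4}  [new]
{q0, q1, q2, q3, q4} --0--> {q0, q1, q2, q3, q4}  [seen]
{q0, q1, q2, q3, q4} --1--> {q0, q2, q3, q4}  [seen]
{q2, q3, q4} --0--> {q2, q3, q4}  [seen]
{q2, q3, q4} --1--> {q0, q2, q3, q4}  [seen]
{q2} --0--> ∅  [seen]
{q2} --1--> {q0, q2, q3, q4}  [seen]
{q0, q2, q3, q4} --0--> {q1, q2, q3, q4}  [new]
{q0, q2, q3, q4} --1--> {q0, q2, q3, q4}  [seen]
{q1, q2, q3, q4} --0--> {q0, q1, q2, q3, q4}  [seen]
{q1, q2, q3, q4} --1--> {q0, q2, q3, q4}  [seen]
Reachable DFA states: {q0}, {q1, q4}, ∅, {q0, q1, q3, q4}, {q2, q3}, {q0, q1, q2, q3, q4}, {q2, q3, q4}, {q2}, {q0, q2, q3, q4}, {q1, q2, q3, q4}.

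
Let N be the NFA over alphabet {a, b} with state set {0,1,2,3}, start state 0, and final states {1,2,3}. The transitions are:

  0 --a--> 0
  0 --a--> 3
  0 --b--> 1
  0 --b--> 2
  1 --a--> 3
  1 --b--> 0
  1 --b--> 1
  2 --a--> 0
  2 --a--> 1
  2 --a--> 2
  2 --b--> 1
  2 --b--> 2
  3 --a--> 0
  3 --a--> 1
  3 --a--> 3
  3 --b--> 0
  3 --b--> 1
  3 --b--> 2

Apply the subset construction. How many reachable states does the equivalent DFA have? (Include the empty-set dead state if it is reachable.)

Start state of the DFA: {0}.
{0} --a--> {0,3}  [new]
{0} --b--> {1,2}  [new]
{0,3} --a--> {0,1,3}  [new]
{0,3} --b--> {0,1,2}  [new]
{1,2} --a--> {0,1,2,3}  [new]
{1,2} --b--> {0,1,2}  [seen]
{0,1,3} --a--> {0,1,3}  [seen]
{0,1,3} --b--> {0,1,2}  [seen]
{0,1,2} --a--> {0,1,2,3}  [seen]
{0,1,2} --b--> {0,1,2}  [seen]
{0,1,2,3} --a--> {0,1,2,3}  [seen]
{0,1,2,3} --b--> {0,1,2}  [seen]
Reachable DFA states: {0}, {0,3}, {1,2}, {0,1,3}, {0,1,2}, {0,1,2,3}.

6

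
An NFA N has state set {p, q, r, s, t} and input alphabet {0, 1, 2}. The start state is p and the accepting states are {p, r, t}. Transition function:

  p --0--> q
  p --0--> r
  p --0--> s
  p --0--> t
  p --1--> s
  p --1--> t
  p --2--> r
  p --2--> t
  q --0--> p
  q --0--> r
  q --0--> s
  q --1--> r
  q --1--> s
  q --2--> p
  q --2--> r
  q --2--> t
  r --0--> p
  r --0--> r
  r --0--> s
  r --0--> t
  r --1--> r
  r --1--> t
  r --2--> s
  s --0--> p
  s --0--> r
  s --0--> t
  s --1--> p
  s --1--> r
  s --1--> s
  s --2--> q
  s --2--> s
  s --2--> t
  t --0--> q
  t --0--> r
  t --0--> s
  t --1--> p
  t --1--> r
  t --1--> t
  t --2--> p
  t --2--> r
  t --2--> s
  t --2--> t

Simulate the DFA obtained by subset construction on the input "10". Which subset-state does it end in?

{p, q, r, s, t}

Start: {p}.
δ(p,1) = {s, t}.
Union: {s, t}.
After 1: {s, t}.
δ(s,0) = {p, r, t}; δ(t,0) = {q, r, s}.
Union: {p, q, r, s, t}.
After 0: {p, q, r, s, t}.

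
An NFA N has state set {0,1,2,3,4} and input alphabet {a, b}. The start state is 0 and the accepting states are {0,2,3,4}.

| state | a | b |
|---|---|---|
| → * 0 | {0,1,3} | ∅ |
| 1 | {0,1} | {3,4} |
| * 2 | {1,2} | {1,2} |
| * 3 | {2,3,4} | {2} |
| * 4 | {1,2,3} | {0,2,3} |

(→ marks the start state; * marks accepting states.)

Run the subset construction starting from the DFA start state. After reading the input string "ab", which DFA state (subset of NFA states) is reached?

{2,3,4}

Start: {0}.
δ(0,a) = {0,1,3}.
Union: {0,1,3}.
After a: {0,1,3}.
δ(0,b) = ∅; δ(1,b) = {3,4}; δ(3,b) = {2}.
Union: {2,3,4}.
After b: {2,3,4}.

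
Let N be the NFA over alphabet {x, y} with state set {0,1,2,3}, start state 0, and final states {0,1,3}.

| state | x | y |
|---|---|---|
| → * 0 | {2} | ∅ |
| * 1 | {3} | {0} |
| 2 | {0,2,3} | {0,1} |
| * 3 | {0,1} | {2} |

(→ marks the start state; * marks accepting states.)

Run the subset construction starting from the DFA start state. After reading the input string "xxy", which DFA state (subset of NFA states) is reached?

Start: {0}.
δ(0,x) = {2}.
Union: {2}.
After x: {2}.
δ(2,x) = {0,2,3}.
Union: {0,2,3}.
After x: {0,2,3}.
δ(0,y) = ∅; δ(2,y) = {0,1}; δ(3,y) = {2}.
Union: {0,1,2}.
After y: {0,1,2}.

{0,1,2}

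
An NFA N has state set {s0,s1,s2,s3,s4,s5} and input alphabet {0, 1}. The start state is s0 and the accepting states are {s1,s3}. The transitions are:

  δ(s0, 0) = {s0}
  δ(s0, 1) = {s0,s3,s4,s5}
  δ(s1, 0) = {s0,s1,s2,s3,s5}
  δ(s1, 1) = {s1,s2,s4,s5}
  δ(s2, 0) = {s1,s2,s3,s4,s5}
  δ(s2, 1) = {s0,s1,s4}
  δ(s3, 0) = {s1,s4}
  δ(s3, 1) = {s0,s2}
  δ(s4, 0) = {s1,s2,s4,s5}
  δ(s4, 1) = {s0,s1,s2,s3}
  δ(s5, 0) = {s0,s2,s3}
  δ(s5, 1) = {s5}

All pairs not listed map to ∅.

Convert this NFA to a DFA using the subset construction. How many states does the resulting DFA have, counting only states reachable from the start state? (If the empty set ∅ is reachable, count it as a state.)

3

Start state of the DFA: {s0}.
{s0} --0--> {s0}  [seen]
{s0} --1--> {s0,s3,s4,s5}  [new]
{s0,s3,s4,s5} --0--> {s0,s1,s2,s3,s4,s5}  [new]
{s0,s3,s4,s5} --1--> {s0,s1,s2,s3,s4,s5}  [seen]
{s0,s1,s2,s3,s4,s5} --0--> {s0,s1,s2,s3,s4,s5}  [seen]
{s0,s1,s2,s3,s4,s5} --1--> {s0,s1,s2,s3,s4,s5}  [seen]
Reachable DFA states: {s0}, {s0,s3,s4,s5}, {s0,s1,s2,s3,s4,s5}.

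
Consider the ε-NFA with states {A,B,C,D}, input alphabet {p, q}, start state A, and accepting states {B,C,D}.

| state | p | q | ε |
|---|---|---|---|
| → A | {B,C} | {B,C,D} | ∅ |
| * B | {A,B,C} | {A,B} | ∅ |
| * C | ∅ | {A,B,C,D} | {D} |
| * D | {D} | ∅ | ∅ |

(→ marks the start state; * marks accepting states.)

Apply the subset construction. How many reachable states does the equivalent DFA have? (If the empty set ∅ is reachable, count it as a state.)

3

Start state of the DFA: {A} (ε-closure of the NFA start).
{A} --p--> {B,C,D}  [new]
{A} --q--> {B,C,D}  [seen]
{B,C,D} --p--> {A,B,C,D}  [new]
{B,C,D} --q--> {A,B,C,D}  [seen]
{A,B,C,D} --p--> {A,B,C,D}  [seen]
{A,B,C,D} --q--> {A,B,C,D}  [seen]
Reachable DFA states: {A}, {B,C,D}, {A,B,C,D}.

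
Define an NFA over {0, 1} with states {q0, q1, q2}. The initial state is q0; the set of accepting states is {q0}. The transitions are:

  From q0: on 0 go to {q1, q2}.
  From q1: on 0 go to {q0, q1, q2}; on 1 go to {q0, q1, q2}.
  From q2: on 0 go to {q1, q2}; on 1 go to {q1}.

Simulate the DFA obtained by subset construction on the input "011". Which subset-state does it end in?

{q0, q1, q2}

Start: {q0}.
δ(q0,0) = {q1, q2}.
Union: {q1, q2}.
After 0: {q1, q2}.
δ(q1,1) = {q0, q1, q2}; δ(q2,1) = {q1}.
Union: {q0, q1, q2}.
After 1: {q0, q1, q2}.
δ(q0,1) = ∅; δ(q1,1) = {q0, q1, q2}; δ(q2,1) = {q1}.
Union: {q0, q1, q2}.
After 1: {q0, q1, q2}.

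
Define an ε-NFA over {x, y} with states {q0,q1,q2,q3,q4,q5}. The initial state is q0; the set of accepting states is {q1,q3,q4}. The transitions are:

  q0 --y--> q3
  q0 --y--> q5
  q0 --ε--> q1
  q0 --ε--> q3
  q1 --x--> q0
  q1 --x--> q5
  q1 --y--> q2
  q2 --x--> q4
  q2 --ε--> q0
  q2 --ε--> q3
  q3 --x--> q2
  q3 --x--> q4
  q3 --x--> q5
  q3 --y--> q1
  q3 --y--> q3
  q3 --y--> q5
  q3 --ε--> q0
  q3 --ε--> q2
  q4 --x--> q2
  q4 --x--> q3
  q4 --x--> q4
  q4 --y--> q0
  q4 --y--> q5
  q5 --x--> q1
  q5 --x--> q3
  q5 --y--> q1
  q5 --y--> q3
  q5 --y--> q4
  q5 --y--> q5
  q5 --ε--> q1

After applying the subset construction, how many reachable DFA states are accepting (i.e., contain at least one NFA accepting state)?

Start state of the DFA: {q0,q1,q2,q3} (ε-closure of the NFA start).
{q0,q1,q2,q3} --x--> {q0,q1,q2,q3,q4,q5}  [new]
{q0,q1,q2,q3} --y--> {q0,q1,q2,q3,q5}  [new]
{q0,q1,q2,q3,q4,q5} --x--> {q0,q1,q2,q3,q4,q5}  [seen]
{q0,q1,q2,q3,q4,q5} --y--> {q0,q1,q2,q3,q4,q5}  [seen]
{q0,q1,q2,q3,q5} --x--> {q0,q1,q2,q3,q4,q5}  [seen]
{q0,q1,q2,q3,q5} --y--> {q0,q1,q2,q3,q4,q5}  [seen]
Reachable DFA states: {q0,q1,q2,q3}, {q0,q1,q2,q3,q4,q5}, {q0,q1,q2,q3,q5}.
Accepting DFA states (contain an NFA accepting state): {q0,q1,q2,q3}, {q0,q1,q2,q3,q4,q5}, {q0,q1,q2,q3,q5}.

3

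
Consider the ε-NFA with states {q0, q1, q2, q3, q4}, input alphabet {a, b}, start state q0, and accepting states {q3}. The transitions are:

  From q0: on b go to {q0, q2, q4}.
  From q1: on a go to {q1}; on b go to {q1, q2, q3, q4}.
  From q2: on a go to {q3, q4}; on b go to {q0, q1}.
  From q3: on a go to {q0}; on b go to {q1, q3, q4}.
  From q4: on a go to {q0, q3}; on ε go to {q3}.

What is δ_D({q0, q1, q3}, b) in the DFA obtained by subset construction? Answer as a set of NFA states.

δ(q0,b) = {q0, q2, q4}; δ(q1,b) = {q1, q2, q3, q4}; δ(q3,b) = {q1, q3, q4}.
Union: {q0, q1, q2, q3, q4}.

{q0, q1, q2, q3, q4}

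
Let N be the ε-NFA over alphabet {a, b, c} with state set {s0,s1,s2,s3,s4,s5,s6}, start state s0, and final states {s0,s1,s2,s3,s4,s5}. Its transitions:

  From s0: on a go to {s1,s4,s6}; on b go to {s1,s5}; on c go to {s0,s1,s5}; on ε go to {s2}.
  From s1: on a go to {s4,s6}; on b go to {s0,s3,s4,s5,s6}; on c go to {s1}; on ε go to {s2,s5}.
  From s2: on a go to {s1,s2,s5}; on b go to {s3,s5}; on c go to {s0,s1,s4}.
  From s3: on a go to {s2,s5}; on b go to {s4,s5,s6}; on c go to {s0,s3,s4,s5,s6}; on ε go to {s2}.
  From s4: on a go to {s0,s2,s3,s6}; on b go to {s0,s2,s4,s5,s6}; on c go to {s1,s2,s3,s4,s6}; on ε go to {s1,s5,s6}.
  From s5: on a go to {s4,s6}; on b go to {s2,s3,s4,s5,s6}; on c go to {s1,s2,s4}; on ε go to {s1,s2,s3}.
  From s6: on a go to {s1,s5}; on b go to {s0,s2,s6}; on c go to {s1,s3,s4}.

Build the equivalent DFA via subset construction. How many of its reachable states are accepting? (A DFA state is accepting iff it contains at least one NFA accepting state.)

4

Start state of the DFA: {s0,s2} (ε-closure of the NFA start).
{s0,s2} --a--> {s1,s2,s3,s4,s5,s6}  [new]
{s0,s2} --b--> {s1,s2,s3,s5}  [new]
{s0,s2} --c--> {s0,s1,s2,s3,s4,s5,s6}  [new]
{s1,s2,s3,s4,s5,s6} --a--> {s0,s1,s2,s3,s4,s5,s6}  [seen]
{s1,s2,s3,s4,s5,s6} --b--> {s0,s1,s2,s3,s4,s5,s6}  [seen]
{s1,s2,s3,s4,s5,s6} --c--> {s0,s1,s2,s3,s4,s5,s6}  [seen]
{s1,s2,s3,s5} --a--> {s1,s2,s3,s4,s5,s6}  [seen]
{s1,s2,s3,s5} --b--> {s0,s1,s2,s3,s4,s5,s6}  [seen]
{s1,s2,s3,s5} --c--> {s0,s1,s2,s3,s4,s5,s6}  [seen]
{s0,s1,s2,s3,s4,s5,s6} --a--> {s0,s1,s2,s3,s4,s5,s6}  [seen]
{s0,s1,s2,s3,s4,s5,s6} --b--> {s0,s1,s2,s3,s4,s5,s6}  [seen]
{s0,s1,s2,s3,s4,s5,s6} --c--> {s0,s1,s2,s3,s4,s5,s6}  [seen]
Reachable DFA states: {s0,s2}, {s1,s2,s3,s4,s5,s6}, {s1,s2,s3,s5}, {s0,s1,s2,s3,s4,s5,s6}.
Accepting DFA states (contain an NFA accepting state): {s0,s2}, {s1,s2,s3,s4,s5,s6}, {s1,s2,s3,s5}, {s0,s1,s2,s3,s4,s5,s6}.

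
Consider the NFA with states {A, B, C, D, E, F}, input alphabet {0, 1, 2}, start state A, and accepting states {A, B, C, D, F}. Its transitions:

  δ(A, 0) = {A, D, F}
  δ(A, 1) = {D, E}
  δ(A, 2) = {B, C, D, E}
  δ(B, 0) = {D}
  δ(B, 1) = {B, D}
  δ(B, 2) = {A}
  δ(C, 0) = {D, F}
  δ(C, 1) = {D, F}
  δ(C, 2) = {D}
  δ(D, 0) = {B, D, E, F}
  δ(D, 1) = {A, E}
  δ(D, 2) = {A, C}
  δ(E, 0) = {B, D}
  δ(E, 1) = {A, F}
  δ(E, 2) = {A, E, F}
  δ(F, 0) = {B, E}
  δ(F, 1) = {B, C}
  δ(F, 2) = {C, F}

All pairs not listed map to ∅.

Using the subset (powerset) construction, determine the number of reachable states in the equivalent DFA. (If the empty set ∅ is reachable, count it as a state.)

Start state of the DFA: {A}.
{A} --0--> {A, D, F}  [new]
{A} --1--> {D, E}  [new]
{A} --2--> {B, C, D, E}  [new]
{A, D, F} --0--> {A, B, D, E, F}  [new]
{A, D, F} --1--> {A, B, C, D, E}  [new]
{A, D, F} --2--> {A, B, C, D, E, F}  [new]
{D, E} --0--> {B, D, E, F}  [new]
{D, E} --1--> {A, E, F}  [new]
{D, E} --2--> {A, C, E, F}  [new]
{B, C, D, E} --0--> {B, D, E, F}  [seen]
{B, C, D, E} --1--> {A, B, D, E, F}  [seen]
{B, C, D, E} --2--> {A, C, D, E, F}  [new]
{A, B, D, E, F} --0--> {A, B, D, E, F}  [seen]
{A, B, D, E, F} --1--> {A, B, C, D, E, F}  [seen]
{A, B, D, E, F} --2--> {A, B, C, D, E, F}  [seen]
{A, B, C, D, E} --0--> {A, B, D, E, F}  [seen]
{A, B, C, D, E} --1--> {A, B, D, E, F}  [seen]
{A, B, C, D, E} --2--> {A, B, C, D, E, F}  [seen]
{A, B, C, D, E, F} --0--> {A, B, D, E, F}  [seen]
{A, B, C, D, E, F} --1--> {A, B, C, D, E, F}  [seen]
{A, B, C, D, E, F} --2--> {A, B, C, D, E, F}  [seen]
{B, D, E, F} --0--> {B, D, E, F}  [seen]
{B, D, E, F} --1--> {A, B, C, D, E, F}  [seen]
{B, D, E, F} --2--> {A, C, E, F}  [seen]
{A, E, F} --0--> {A, B, D, E, F}  [seen]
{A, E, F} --1--> {A, B, C, D, E, F}  [seen]
{A, E, F} --2--> {A, B, C, D, E, F}  [seen]
{A, C, E, F} --0--> {A, B, D, E, F}  [seen]
{A, C, E, F} --1--> {A, B, C, D, E, F}  [seen]
{A, C, E, F} --2--> {A, B, C, D, E, F}  [seen]
{A, C, D, E, F} --0--> {A, B, D, E, F}  [seen]
{A, C, D, E, F} --1--> {A, B, C, D, E, F}  [seen]
{A, C, D, E, F} --2--> {A, B, C, D, E, F}  [seen]
Reachable DFA states: {A}, {A, D, F}, {D, E}, {B, C, D, E}, {A, B, D, E, F}, {A, B, C, D, E}, {A, B, C, D, E, F}, {B, D, E, F}, {A, E, F}, {A, C, E, F}, {A, C, D, E, F}.

11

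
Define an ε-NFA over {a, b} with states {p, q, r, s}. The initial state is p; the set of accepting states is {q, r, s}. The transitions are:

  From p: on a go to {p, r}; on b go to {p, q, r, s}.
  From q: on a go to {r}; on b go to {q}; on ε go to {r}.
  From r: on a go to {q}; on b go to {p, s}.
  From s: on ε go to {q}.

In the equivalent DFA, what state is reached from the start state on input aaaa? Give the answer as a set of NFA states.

Start: {p}.
δ(p,a) = {p, r}.
Union: {p, r}.
After a: {p, r}.
δ(p,a) = {p, r}; δ(r,a) = {q}.
Union: {p, q, r}.
After a: {p, q, r}.
δ(p,a) = {p, r}; δ(q,a) = {r}; δ(r,a) = {q}.
Union: {p, q, r}.
After a: {p, q, r}.
δ(p,a) = {p, r}; δ(q,a) = {r}; δ(r,a) = {q}.
Union: {p, q, r}.
After a: {p, q, r}.

{p, q, r}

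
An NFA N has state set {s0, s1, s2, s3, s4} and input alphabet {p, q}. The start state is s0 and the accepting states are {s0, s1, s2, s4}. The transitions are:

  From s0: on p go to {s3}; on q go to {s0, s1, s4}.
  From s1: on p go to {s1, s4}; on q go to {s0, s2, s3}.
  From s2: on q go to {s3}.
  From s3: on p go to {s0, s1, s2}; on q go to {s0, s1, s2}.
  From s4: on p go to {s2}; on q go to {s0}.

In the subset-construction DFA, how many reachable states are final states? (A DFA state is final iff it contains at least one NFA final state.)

8

Start state of the DFA: {s0}.
{s0} --p--> {s3}  [new]
{s0} --q--> {s0, s1, s4}  [new]
{s3} --p--> {s0, s1, s2}  [new]
{s3} --q--> {s0, s1, s2}  [seen]
{s0, s1, s4} --p--> {s1, s2, s3, s4}  [new]
{s0, s1, s4} --q--> {s0, s1, s2, s3, s4}  [new]
{s0, s1, s2} --p--> {s1, s3, s4}  [new]
{s0, s1, s2} --q--> {s0, s1, s2, s3, s4}  [seen]
{s1, s2, s3, s4} --p--> {s0, s1, s2, s4}  [new]
{s1, s2, s3, s4} --q--> {s0, s1, s2, s3}  [new]
{s0, s1, s2, s3, s4} --p--> {s0, s1, s2, s3, s4}  [seen]
{s0, s1, s2, s3, s4} --q--> {s0, s1, s2, s3, s4}  [seen]
{s1, s3, s4} --p--> {s0, s1, s2, s4}  [seen]
{s1, s3, s4} --q--> {s0, s1, s2, s3}  [seen]
{s0, s1, s2, s4} --p--> {s1, s2, s3, s4}  [seen]
{s0, s1, s2, s4} --q--> {s0, s1, s2, s3, s4}  [seen]
{s0, s1, s2, s3} --p--> {s0, s1, s2, s3, s4}  [seen]
{s0, s1, s2, s3} --q--> {s0, s1, s2, s3, s4}  [seen]
Reachable DFA states: {s0}, {s3}, {s0, s1, s4}, {s0, s1, s2}, {s1, s2, s3, s4}, {s0, s1, s2, s3, s4}, {s1, s3, s4}, {s0, s1, s2, s4}, {s0, s1, s2, s3}.
Accepting DFA states (contain an NFA accepting state): {s0}, {s0, s1, s4}, {s0, s1, s2}, {s1, s2, s3, s4}, {s0, s1, s2, s3, s4}, {s1, s3, s4}, {s0, s1, s2, s4}, {s0, s1, s2, s3}.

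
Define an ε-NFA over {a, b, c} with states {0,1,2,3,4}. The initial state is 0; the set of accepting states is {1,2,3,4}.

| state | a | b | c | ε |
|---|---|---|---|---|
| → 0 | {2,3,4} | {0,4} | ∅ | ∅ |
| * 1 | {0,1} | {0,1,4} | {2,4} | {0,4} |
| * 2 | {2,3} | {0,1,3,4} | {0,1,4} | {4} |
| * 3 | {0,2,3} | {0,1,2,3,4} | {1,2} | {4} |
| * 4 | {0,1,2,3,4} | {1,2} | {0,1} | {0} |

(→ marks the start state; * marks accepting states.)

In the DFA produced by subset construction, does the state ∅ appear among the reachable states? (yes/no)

Start state of the DFA: {0} (ε-closure of the NFA start).
{0} --a--> {0,2,3,4}  [new]
{0} --b--> {0,4}  [new]
{0} --c--> ∅  [new]
{0,2,3,4} --a--> {0,1,2,3,4}  [new]
{0,2,3,4} --b--> {0,1,2,3,4}  [seen]
{0,2,3,4} --c--> {0,1,2,4}  [new]
{0,4} --a--> {0,1,2,3,4}  [seen]
{0,4} --b--> {0,1,2,4}  [seen]
{0,4} --c--> {0,1,4}  [new]
∅ --a--> ∅  [seen]
∅ --b--> ∅  [seen]
∅ --c--> ∅  [seen]
{0,1,2,3,4} --a--> {0,1,2,3,4}  [seen]
{0,1,2,3,4} --b--> {0,1,2,3,4}  [seen]
{0,1,2,3,4} --c--> {0,1,2,4}  [seen]
{0,1,2,4} --a--> {0,1,2,3,4}  [seen]
{0,1,2,4} --b--> {0,1,2,3,4}  [seen]
{0,1,2,4} --c--> {0,1,2,4}  [seen]
{0,1,4} --a--> {0,1,2,3,4}  [seen]
{0,1,4} --b--> {0,1,2,4}  [seen]
{0,1,4} --c--> {0,1,2,4}  [seen]
Reachable DFA states: {0}, {0,2,3,4}, {0,4}, ∅, {0,1,2,3,4}, {0,1,2,4}, {0,1,4}.
∅ is among them.

yes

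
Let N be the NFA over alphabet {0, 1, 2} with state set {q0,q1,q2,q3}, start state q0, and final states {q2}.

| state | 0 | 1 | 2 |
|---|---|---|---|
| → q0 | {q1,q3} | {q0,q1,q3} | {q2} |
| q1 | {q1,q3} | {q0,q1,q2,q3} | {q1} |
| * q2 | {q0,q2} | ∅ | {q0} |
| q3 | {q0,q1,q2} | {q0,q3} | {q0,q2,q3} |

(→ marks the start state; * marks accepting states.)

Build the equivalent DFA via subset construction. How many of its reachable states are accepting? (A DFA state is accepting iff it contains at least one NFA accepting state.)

3

Start state of the DFA: {q0}.
{q0} --0--> {q1,q3}  [new]
{q0} --1--> {q0,q1,q3}  [new]
{q0} --2--> {q2}  [new]
{q1,q3} --0--> {q0,q1,q2,q3}  [new]
{q1,q3} --1--> {q0,q1,q2,q3}  [seen]
{q1,q3} --2--> {q0,q1,q2,q3}  [seen]
{q0,q1,q3} --0--> {q0,q1,q2,q3}  [seen]
{q0,q1,q3} --1--> {q0,q1,q2,q3}  [seen]
{q0,q1,q3} --2--> {q0,q1,q2,q3}  [seen]
{q2} --0--> {q0,q2}  [new]
{q2} --1--> ∅  [new]
{q2} --2--> {q0}  [seen]
{q0,q1,q2,q3} --0--> {q0,q1,q2,q3}  [seen]
{q0,q1,q2,q3} --1--> {q0,q1,q2,q3}  [seen]
{q0,q1,q2,q3} --2--> {q0,q1,q2,q3}  [seen]
{q0,q2} --0--> {q0,q1,q2,q3}  [seen]
{q0,q2} --1--> {q0,q1,q3}  [seen]
{q0,q2} --2--> {q0,q2}  [seen]
∅ --0--> ∅  [seen]
∅ --1--> ∅  [seen]
∅ --2--> ∅  [seen]
Reachable DFA states: {q0}, {q1,q3}, {q0,q1,q3}, {q2}, {q0,q1,q2,q3}, {q0,q2}, ∅.
Accepting DFA states (contain an NFA accepting state): {q2}, {q0,q1,q2,q3}, {q0,q2}.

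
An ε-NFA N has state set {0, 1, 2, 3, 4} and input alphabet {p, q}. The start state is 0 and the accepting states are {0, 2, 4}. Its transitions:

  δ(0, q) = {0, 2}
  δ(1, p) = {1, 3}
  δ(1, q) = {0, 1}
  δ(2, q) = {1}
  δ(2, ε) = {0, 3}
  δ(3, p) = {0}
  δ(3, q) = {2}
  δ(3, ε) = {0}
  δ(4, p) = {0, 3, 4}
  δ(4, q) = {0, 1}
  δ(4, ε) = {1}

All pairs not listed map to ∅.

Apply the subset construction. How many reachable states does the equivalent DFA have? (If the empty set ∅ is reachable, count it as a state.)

5

Start state of the DFA: {0} (ε-closure of the NFA start).
{0} --p--> ∅  [new]
{0} --q--> {0, 2, 3}  [new]
∅ --p--> ∅  [seen]
∅ --q--> ∅  [seen]
{0, 2, 3} --p--> {0}  [seen]
{0, 2, 3} --q--> {0, 1, 2, 3}  [new]
{0, 1, 2, 3} --p--> {0, 1, 3}  [new]
{0, 1, 2, 3} --q--> {0, 1, 2, 3}  [seen]
{0, 1, 3} --p--> {0, 1, 3}  [seen]
{0, 1, 3} --q--> {0, 1, 2, 3}  [seen]
Reachable DFA states: {0}, ∅, {0, 2, 3}, {0, 1, 2, 3}, {0, 1, 3}.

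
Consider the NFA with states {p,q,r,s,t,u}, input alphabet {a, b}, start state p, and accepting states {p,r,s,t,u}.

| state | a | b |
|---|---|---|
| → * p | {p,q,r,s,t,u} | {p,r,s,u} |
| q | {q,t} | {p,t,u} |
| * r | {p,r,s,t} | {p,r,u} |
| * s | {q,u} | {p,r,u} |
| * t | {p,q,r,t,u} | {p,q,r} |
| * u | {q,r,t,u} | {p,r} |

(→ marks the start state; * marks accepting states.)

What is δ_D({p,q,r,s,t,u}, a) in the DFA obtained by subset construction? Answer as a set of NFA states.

{p,q,r,s,t,u}

δ(p,a) = {p,q,r,s,t,u}; δ(q,a) = {q,t}; δ(r,a) = {p,r,s,t}; δ(s,a) = {q,u}; δ(t,a) = {p,q,r,t,u}; δ(u,a) = {q,r,t,u}.
Union: {p,q,r,s,t,u}.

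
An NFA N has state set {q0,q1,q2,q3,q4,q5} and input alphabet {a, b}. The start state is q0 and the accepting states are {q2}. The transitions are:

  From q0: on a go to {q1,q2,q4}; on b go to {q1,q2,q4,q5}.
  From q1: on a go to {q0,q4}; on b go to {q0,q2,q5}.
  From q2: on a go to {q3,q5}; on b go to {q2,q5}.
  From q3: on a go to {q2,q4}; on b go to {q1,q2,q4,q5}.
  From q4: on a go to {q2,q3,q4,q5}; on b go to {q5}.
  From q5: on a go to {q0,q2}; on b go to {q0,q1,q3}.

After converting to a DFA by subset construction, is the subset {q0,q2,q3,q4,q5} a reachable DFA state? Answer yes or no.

Start state of the DFA: {q0}.
{q0} --a--> {q1,q2,q4}  [new]
{q0} --b--> {q1,q2,q4,q5}  [new]
{q1,q2,q4} --a--> {q0,q2,q3,q4,q5}  [new]
{q1,q2,q4} --b--> {q0,q2,q5}  [new]
{q1,q2,q4,q5} --a--> {q0,q2,q3,q4,q5}  [seen]
{q1,q2,q4,q5} --b--> {q0,q1,q2,q3,q5}  [new]
{q0,q2,q3,q4,q5} --a--> {q0,q1,q2,q3,q4,q5}  [new]
{q0,q2,q3,q4,q5} --b--> {q0,q1,q2,q3,q4,q5}  [seen]
{q0,q2,q5} --a--> {q0,q1,q2,q3,q4,q5}  [seen]
{q0,q2,q5} --b--> {q0,q1,q2,q3,q4,q5}  [seen]
{q0,q1,q2,q3,q5} --a--> {q0,q1,q2,q3,q4,q5}  [seen]
{q0,q1,q2,q3,q5} --b--> {q0,q1,q2,q3,q4,q5}  [seen]
{q0,q1,q2,q3,q4,q5} --a--> {q0,q1,q2,q3,q4,q5}  [seen]
{q0,q1,q2,q3,q4,q5} --b--> {q0,q1,q2,q3,q4,q5}  [seen]
Reachable DFA states: {q0}, {q1,q2,q4}, {q1,q2,q4,q5}, {q0,q2,q3,q4,q5}, {q0,q2,q5}, {q0,q1,q2,q3,q5}, {q0,q1,q2,q3,q4,q5}.
{q0,q2,q3,q4,q5} is among them.

yes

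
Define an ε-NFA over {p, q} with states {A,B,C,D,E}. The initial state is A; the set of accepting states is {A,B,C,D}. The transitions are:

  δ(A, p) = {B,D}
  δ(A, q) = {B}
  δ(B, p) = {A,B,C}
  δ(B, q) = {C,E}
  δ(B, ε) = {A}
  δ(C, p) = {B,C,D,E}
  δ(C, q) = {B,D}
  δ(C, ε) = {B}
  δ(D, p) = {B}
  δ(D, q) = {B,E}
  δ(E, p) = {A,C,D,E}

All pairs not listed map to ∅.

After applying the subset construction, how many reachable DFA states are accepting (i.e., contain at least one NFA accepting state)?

6

Start state of the DFA: {A} (ε-closure of the NFA start).
{A} --p--> {A,B,D}  [new]
{A} --q--> {A,B}  [new]
{A,B,D} --p--> {A,B,C,D}  [new]
{A,B,D} --q--> {A,B,C,E}  [new]
{A,B} --p--> {A,B,C,D}  [seen]
{A,B} --q--> {A,B,C,E}  [seen]
{A,B,C,D} --p--> {A,B,C,D,E}  [new]
{A,B,C,D} --q--> {A,B,C,D,E}  [seen]
{A,B,C,E} --p--> {A,B,C,D,E}  [seen]
{A,B,C,E} --q--> {A,B,C,D,E}  [seen]
{A,B,C,D,E} --p--> {A,B,C,D,E}  [seen]
{A,B,C,D,E} --q--> {A,B,C,D,E}  [seen]
Reachable DFA states: {A}, {A,B,D}, {A,B}, {A,B,C,D}, {A,B,C,E}, {A,B,C,D,E}.
Accepting DFA states (contain an NFA accepting state): {A}, {A,B,D}, {A,B}, {A,B,C,D}, {A,B,C,E}, {A,B,C,D,E}.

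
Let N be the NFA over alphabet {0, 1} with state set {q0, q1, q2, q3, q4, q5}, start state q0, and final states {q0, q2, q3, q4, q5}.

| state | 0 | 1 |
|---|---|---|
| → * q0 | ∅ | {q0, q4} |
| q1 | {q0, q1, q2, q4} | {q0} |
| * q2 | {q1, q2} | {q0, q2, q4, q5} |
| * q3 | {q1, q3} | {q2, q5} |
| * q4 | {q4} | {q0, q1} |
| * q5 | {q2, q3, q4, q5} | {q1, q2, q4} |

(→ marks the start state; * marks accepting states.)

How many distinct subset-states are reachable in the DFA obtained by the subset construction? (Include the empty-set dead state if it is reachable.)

9

Start state of the DFA: {q0}.
{q0} --0--> ∅  [new]
{q0} --1--> {q0, q4}  [new]
∅ --0--> ∅  [seen]
∅ --1--> ∅  [seen]
{q0, q4} --0--> {q4}  [new]
{q0, q4} --1--> {q0, q1, q4}  [new]
{q4} --0--> {q4}  [seen]
{q4} --1--> {q0, q1}  [new]
{q0, q1, q4} --0--> {q0, q1, q2, q4}  [new]
{q0, q1, q4} --1--> {q0, q1, q4}  [seen]
{q0, q1} --0--> {q0, q1, q2, q4}  [seen]
{q0, q1} --1--> {q0, q4}  [seen]
{q0, q1, q2, q4} --0--> {q0, q1, q2, q4}  [seen]
{q0, q1, q2, q4} --1--> {q0, q1, q2, q4, q5}  [new]
{q0, q1, q2, q4, q5} --0--> {q0, q1, q2, q3, q4, q5}  [new]
{q0, q1, q2, q4, q5} --1--> {q0, q1, q2, q4, q5}  [seen]
{q0, q1, q2, q3, q4, q5} --0--> {q0, q1, q2, q3, q4, q5}  [seen]
{q0, q1, q2, q3, q4, q5} --1--> {q0, q1, q2, q4, q5}  [seen]
Reachable DFA states: {q0}, ∅, {q0, q4}, {q4}, {q0, q1, q4}, {q0, q1}, {q0, q1, q2, q4}, {q0, q1, q2, q4, q5}, {q0, q1, q2, q3, q4, q5}.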